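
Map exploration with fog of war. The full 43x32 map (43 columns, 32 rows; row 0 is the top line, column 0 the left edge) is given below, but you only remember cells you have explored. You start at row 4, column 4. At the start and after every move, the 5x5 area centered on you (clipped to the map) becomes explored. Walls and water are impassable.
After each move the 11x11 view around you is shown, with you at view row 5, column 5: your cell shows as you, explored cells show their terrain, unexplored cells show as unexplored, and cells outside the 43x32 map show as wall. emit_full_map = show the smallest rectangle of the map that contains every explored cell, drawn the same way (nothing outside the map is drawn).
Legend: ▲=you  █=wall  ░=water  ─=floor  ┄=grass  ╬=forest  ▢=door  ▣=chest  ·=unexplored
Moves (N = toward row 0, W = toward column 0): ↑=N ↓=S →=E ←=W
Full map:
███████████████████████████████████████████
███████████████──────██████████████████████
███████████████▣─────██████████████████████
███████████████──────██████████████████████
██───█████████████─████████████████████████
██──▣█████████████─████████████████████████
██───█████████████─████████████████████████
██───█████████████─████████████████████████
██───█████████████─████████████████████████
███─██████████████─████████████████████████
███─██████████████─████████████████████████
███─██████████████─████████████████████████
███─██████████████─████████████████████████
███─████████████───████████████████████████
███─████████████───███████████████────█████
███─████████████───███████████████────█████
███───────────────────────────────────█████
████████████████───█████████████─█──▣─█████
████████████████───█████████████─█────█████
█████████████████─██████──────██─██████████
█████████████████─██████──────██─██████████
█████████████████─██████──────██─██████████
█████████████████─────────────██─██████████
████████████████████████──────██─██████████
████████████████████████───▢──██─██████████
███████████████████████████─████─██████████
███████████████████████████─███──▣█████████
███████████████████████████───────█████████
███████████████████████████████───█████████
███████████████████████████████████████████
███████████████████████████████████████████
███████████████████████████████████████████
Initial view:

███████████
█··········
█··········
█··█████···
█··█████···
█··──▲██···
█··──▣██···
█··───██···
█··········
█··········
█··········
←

███████████
██·········
██·········
██·██████··
██·██████··
██·█─▲─██··
██·█──▣██··
██·█───██··
██·········
██·········
██·········

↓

██·········
██·········
██·██████··
██·██████··
██·█───██··
██·█─▲▣██··
██·█───██··
██·█───█···
██·········
██·········
██·········

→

█··········
█··········
█·██████···
█·██████···
█·█───██···
█·█──▲██···
█·█───██···
█·█───██···
█··········
█··········
█··········

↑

███████████
█··········
█··········
█·██████···
█·██████···
█·█──▲██···
█·█──▣██···
█·█───██···
█·█───██···
█··········
█··········

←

███████████
██·········
██·········
██·██████··
██·██████··
██·█─▲─██··
██·█──▣██··
██·█───██··
██·█───██··
██·········
██·········

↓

██·········
██·········
██·██████··
██·██████··
██·█───██··
██·█─▲▣██··
██·█───██··
██·█───██··
██·········
██·········
██·········

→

█··········
█··········
█·██████···
█·██████···
█·█───██···
█·█──▲██···
█·█───██···
█·█───██···
█··········
█··········
█··········

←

██·········
██·········
██·██████··
██·██████··
██·█───██··
██·█─▲▣██··
██·█───██··
██·█───██··
██·········
██·········
██·········

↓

██·········
██·██████··
██·██████··
██·█───██··
██·█──▣██··
██·█─▲─██··
██·█───██··
██·█───█···
██·········
██·········
██·········

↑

██·········
██·········
██·██████··
██·██████··
██·█───██··
██·█─▲▣██··
██·█───██··
██·█───██··
██·█───█···
██·········
██·········

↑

███████████
██·········
██·········
██·██████··
██·██████··
██·█─▲─██··
██·█──▣██··
██·█───██··
██·█───██··
██·█───█···
██·········

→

███████████
█··········
█··········
█·██████···
█·██████···
█·█──▲██···
█·█──▣██···
█·█───██···
█·█───██···
█·█───█····
█··········

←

███████████
██·········
██·········
██·██████··
██·██████··
██·█─▲─██··
██·█──▣██··
██·█───██··
██·█───██··
██·█───█···
██·········

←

███████████
███········
███········
██████████·
██████████·
█████▲──██·
█████──▣██·
█████───██·
███·█───██·
███·█───█··
███········

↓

███········
███········
██████████·
██████████·
█████───██·
█████▲─▣██·
█████───██·
█████───██·
███·█───█··
███········
███········

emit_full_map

███████
███████
██───██
██▲─▣██
██───██
██───██
·█───█·

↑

███████████
███········
███········
██████████·
██████████·
█████▲──██·
█████──▣██·
█████───██·
█████───██·
███·█───█··
███········

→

███████████
██·········
██·········
█████████··
█████████··
████─▲─██··
████──▣██··
████───██··
████───██··
██·█───█···
██·········

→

███████████
█··········
█··········
████████···
████████···
███──▲██···
███──▣██···
███───██···
███───██···
█·█───█····
█··········

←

███████████
██·········
██·········
█████████··
█████████··
████─▲─██··
████──▣██··
████───██··
████───██··
██·█───█···
██·········

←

███████████
███········
███········
██████████·
██████████·
█████▲──██·
█████──▣██·
█████───██·
█████───██·
███·█───█··
███········

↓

███········
███········
██████████·
██████████·
█████───██·
█████▲─▣██·
█████───██·
█████───██·
███·█───█··
███········
███········

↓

███········
██████████·
██████████·
█████───██·
█████──▣██·
█████▲──██·
█████───██·
█████───█··
███········
███········
███········

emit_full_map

███████
███████
██───██
██──▣██
██▲──██
██───██
██───█·

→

██·········
█████████··
█████████··
████───██··
████──▣██··
████─▲─██··
████───██··
████───█···
██·········
██·········
██·········

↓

█████████··
█████████··
████───██··
████──▣██··
████───██··
████─▲─██··
████───█···
██·██─██···
██·········
██·········
██·········

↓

█████████··
████───██··
████──▣██··
████───██··
████───██··
████─▲─█···
██·██─██···
██·██─██···
██·········
██·········
██·········

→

████████···
███───██···
███──▣██···
███───██···
███───██···
███──▲██···
█·██─███···
█·██─███···
█··········
█··········
█··········

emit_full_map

███████
███████
██───██
██──▣██
██───██
██───██
██──▲██
·██─███
·██─███


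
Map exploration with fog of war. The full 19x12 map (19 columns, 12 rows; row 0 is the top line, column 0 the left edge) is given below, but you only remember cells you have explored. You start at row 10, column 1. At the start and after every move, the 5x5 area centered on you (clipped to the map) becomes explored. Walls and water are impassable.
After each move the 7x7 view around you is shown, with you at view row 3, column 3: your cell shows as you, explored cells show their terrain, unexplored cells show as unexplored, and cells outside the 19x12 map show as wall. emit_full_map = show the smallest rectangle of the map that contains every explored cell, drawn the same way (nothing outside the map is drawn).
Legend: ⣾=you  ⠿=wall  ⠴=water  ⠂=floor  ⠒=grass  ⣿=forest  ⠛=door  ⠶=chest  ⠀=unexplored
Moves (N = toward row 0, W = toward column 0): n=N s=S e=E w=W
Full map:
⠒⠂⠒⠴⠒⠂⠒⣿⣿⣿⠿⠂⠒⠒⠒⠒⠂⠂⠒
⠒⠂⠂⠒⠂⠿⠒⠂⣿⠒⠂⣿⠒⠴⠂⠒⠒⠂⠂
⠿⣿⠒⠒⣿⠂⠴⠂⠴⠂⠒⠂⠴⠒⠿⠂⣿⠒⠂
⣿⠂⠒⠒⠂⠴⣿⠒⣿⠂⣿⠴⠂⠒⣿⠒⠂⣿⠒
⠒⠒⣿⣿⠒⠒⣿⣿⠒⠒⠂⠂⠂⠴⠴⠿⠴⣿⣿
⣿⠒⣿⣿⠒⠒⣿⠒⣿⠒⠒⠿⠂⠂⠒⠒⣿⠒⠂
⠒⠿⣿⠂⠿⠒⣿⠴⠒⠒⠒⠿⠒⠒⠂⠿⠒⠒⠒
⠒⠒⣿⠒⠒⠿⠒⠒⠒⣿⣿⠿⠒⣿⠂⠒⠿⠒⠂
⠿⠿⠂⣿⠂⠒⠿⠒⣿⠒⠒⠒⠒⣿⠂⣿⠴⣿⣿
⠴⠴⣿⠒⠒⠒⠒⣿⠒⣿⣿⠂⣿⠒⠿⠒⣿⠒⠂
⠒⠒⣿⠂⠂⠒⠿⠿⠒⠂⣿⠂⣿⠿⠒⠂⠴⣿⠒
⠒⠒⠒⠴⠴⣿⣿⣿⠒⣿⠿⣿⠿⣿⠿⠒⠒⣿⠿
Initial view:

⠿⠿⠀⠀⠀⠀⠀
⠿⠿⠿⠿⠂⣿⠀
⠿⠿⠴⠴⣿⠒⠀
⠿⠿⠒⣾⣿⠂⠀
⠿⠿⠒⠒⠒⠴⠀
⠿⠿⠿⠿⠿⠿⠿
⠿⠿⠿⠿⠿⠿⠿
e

⠿⠀⠀⠀⠀⠀⠀
⠿⠿⠿⠂⣿⠂⠀
⠿⠴⠴⣿⠒⠒⠀
⠿⠒⠒⣾⠂⠂⠀
⠿⠒⠒⠒⠴⠴⠀
⠿⠿⠿⠿⠿⠿⠿
⠿⠿⠿⠿⠿⠿⠿

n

⠿⠀⠀⠀⠀⠀⠀
⠿⠒⠒⣿⠒⠒⠀
⠿⠿⠿⠂⣿⠂⠀
⠿⠴⠴⣾⠒⠒⠀
⠿⠒⠒⣿⠂⠂⠀
⠿⠒⠒⠒⠴⠴⠀
⠿⠿⠿⠿⠿⠿⠿

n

⠿⠀⠀⠀⠀⠀⠀
⠿⠒⠿⣿⠂⠿⠀
⠿⠒⠒⣿⠒⠒⠀
⠿⠿⠿⣾⣿⠂⠀
⠿⠴⠴⣿⠒⠒⠀
⠿⠒⠒⣿⠂⠂⠀
⠿⠒⠒⠒⠴⠴⠀

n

⠿⠀⠀⠀⠀⠀⠀
⠿⣿⠒⣿⣿⠒⠀
⠿⠒⠿⣿⠂⠿⠀
⠿⠒⠒⣾⠒⠒⠀
⠿⠿⠿⠂⣿⠂⠀
⠿⠴⠴⣿⠒⠒⠀
⠿⠒⠒⣿⠂⠂⠀

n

⠿⠀⠀⠀⠀⠀⠀
⠿⠒⠒⣿⣿⠒⠀
⠿⣿⠒⣿⣿⠒⠀
⠿⠒⠿⣾⠂⠿⠀
⠿⠒⠒⣿⠒⠒⠀
⠿⠿⠿⠂⣿⠂⠀
⠿⠴⠴⣿⠒⠒⠀

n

⠿⠀⠀⠀⠀⠀⠀
⠿⣿⠂⠒⠒⠂⠀
⠿⠒⠒⣿⣿⠒⠀
⠿⣿⠒⣾⣿⠒⠀
⠿⠒⠿⣿⠂⠿⠀
⠿⠒⠒⣿⠒⠒⠀
⠿⠿⠿⠂⣿⠂⠀

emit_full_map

⣿⠂⠒⠒⠂
⠒⠒⣿⣿⠒
⣿⠒⣾⣿⠒
⠒⠿⣿⠂⠿
⠒⠒⣿⠒⠒
⠿⠿⠂⣿⠂
⠴⠴⣿⠒⠒
⠒⠒⣿⠂⠂
⠒⠒⠒⠴⠴

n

⠿⠀⠀⠀⠀⠀⠀
⠿⠿⣿⠒⠒⣿⠀
⠿⣿⠂⠒⠒⠂⠀
⠿⠒⠒⣾⣿⠒⠀
⠿⣿⠒⣿⣿⠒⠀
⠿⠒⠿⣿⠂⠿⠀
⠿⠒⠒⣿⠒⠒⠀

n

⠿⠀⠀⠀⠀⠀⠀
⠿⠒⠂⠂⠒⠂⠀
⠿⠿⣿⠒⠒⣿⠀
⠿⣿⠂⣾⠒⠂⠀
⠿⠒⠒⣿⣿⠒⠀
⠿⣿⠒⣿⣿⠒⠀
⠿⠒⠿⣿⠂⠿⠀

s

⠿⠒⠂⠂⠒⠂⠀
⠿⠿⣿⠒⠒⣿⠀
⠿⣿⠂⠒⠒⠂⠀
⠿⠒⠒⣾⣿⠒⠀
⠿⣿⠒⣿⣿⠒⠀
⠿⠒⠿⣿⠂⠿⠀
⠿⠒⠒⣿⠒⠒⠀

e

⠒⠂⠂⠒⠂⠀⠀
⠿⣿⠒⠒⣿⠂⠀
⣿⠂⠒⠒⠂⠴⠀
⠒⠒⣿⣾⠒⠒⠀
⣿⠒⣿⣿⠒⠒⠀
⠒⠿⣿⠂⠿⠒⠀
⠒⠒⣿⠒⠒⠀⠀

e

⠂⠂⠒⠂⠀⠀⠀
⣿⠒⠒⣿⠂⠴⠀
⠂⠒⠒⠂⠴⣿⠀
⠒⣿⣿⣾⠒⣿⠀
⠒⣿⣿⠒⠒⣿⠀
⠿⣿⠂⠿⠒⣿⠀
⠒⣿⠒⠒⠀⠀⠀

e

⠂⠒⠂⠀⠀⠀⠀
⠒⠒⣿⠂⠴⠂⠀
⠒⠒⠂⠴⣿⠒⠀
⣿⣿⠒⣾⣿⣿⠀
⣿⣿⠒⠒⣿⠒⠀
⣿⠂⠿⠒⣿⠴⠀
⣿⠒⠒⠀⠀⠀⠀

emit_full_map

⠒⠂⠂⠒⠂⠀⠀⠀
⠿⣿⠒⠒⣿⠂⠴⠂
⣿⠂⠒⠒⠂⠴⣿⠒
⠒⠒⣿⣿⠒⣾⣿⣿
⣿⠒⣿⣿⠒⠒⣿⠒
⠒⠿⣿⠂⠿⠒⣿⠴
⠒⠒⣿⠒⠒⠀⠀⠀
⠿⠿⠂⣿⠂⠀⠀⠀
⠴⠴⣿⠒⠒⠀⠀⠀
⠒⠒⣿⠂⠂⠀⠀⠀
⠒⠒⠒⠴⠴⠀⠀⠀

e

⠒⠂⠀⠀⠀⠀⠀
⠒⣿⠂⠴⠂⠴⠀
⠒⠂⠴⣿⠒⣿⠀
⣿⠒⠒⣾⣿⠒⠀
⣿⠒⠒⣿⠒⣿⠀
⠂⠿⠒⣿⠴⠒⠀
⠒⠒⠀⠀⠀⠀⠀

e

⠂⠀⠀⠀⠀⠀⠀
⣿⠂⠴⠂⠴⠂⠀
⠂⠴⣿⠒⣿⠂⠀
⠒⠒⣿⣾⠒⠒⠀
⠒⠒⣿⠒⣿⠒⠀
⠿⠒⣿⠴⠒⠒⠀
⠒⠀⠀⠀⠀⠀⠀

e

⠀⠀⠀⠀⠀⠀⠀
⠂⠴⠂⠴⠂⠒⠀
⠴⣿⠒⣿⠂⣿⠀
⠒⣿⣿⣾⠒⠂⠀
⠒⣿⠒⣿⠒⠒⠀
⠒⣿⠴⠒⠒⠒⠀
⠀⠀⠀⠀⠀⠀⠀

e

⠀⠀⠀⠀⠀⠀⠀
⠴⠂⠴⠂⠒⠂⠀
⣿⠒⣿⠂⣿⠴⠀
⣿⣿⠒⣾⠂⠂⠀
⣿⠒⣿⠒⠒⠿⠀
⣿⠴⠒⠒⠒⠿⠀
⠀⠀⠀⠀⠀⠀⠀

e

⠀⠀⠀⠀⠀⠀⠀
⠂⠴⠂⠒⠂⠴⠀
⠒⣿⠂⣿⠴⠂⠀
⣿⠒⠒⣾⠂⠂⠀
⠒⣿⠒⠒⠿⠂⠀
⠴⠒⠒⠒⠿⠒⠀
⠀⠀⠀⠀⠀⠀⠀

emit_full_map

⠒⠂⠂⠒⠂⠀⠀⠀⠀⠀⠀⠀⠀
⠿⣿⠒⠒⣿⠂⠴⠂⠴⠂⠒⠂⠴
⣿⠂⠒⠒⠂⠴⣿⠒⣿⠂⣿⠴⠂
⠒⠒⣿⣿⠒⠒⣿⣿⠒⠒⣾⠂⠂
⣿⠒⣿⣿⠒⠒⣿⠒⣿⠒⠒⠿⠂
⠒⠿⣿⠂⠿⠒⣿⠴⠒⠒⠒⠿⠒
⠒⠒⣿⠒⠒⠀⠀⠀⠀⠀⠀⠀⠀
⠿⠿⠂⣿⠂⠀⠀⠀⠀⠀⠀⠀⠀
⠴⠴⣿⠒⠒⠀⠀⠀⠀⠀⠀⠀⠀
⠒⠒⣿⠂⠂⠀⠀⠀⠀⠀⠀⠀⠀
⠒⠒⠒⠴⠴⠀⠀⠀⠀⠀⠀⠀⠀


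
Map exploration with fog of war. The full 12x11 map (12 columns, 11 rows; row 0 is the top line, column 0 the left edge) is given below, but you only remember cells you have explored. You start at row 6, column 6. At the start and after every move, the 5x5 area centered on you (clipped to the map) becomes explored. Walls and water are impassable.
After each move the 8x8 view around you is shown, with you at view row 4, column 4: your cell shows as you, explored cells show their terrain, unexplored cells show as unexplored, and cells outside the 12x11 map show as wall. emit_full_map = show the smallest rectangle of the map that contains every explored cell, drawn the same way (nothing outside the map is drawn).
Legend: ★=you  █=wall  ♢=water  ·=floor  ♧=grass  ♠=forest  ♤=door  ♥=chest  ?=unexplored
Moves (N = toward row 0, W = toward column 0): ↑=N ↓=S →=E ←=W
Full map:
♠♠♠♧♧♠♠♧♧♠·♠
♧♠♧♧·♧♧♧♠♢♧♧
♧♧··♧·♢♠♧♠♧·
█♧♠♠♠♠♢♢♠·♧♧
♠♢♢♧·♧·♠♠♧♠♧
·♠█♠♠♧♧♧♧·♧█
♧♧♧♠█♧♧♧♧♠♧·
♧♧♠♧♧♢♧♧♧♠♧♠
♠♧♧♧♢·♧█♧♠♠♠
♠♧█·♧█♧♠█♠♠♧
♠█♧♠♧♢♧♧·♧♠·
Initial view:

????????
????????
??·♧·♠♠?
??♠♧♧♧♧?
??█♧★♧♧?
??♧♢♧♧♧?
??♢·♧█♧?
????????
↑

????????
????????
??♠♠♢♢♠?
??·♧·♠♠?
??♠♧★♧♧?
??█♧♧♧♧?
??♧♢♧♧♧?
??♢·♧█♧?

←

????????
????????
??♠♠♠♢♢♠
??♧·♧·♠♠
??♠♠★♧♧♧
??♠█♧♧♧♧
??♧♧♢♧♧♧
???♢·♧█♧

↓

????????
??♠♠♠♢♢♠
??♧·♧·♠♠
??♠♠♧♧♧♧
??♠█★♧♧♧
??♧♧♢♧♧♧
??♧♢·♧█♧
????????

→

????????
?♠♠♠♢♢♠?
?♧·♧·♠♠?
?♠♠♧♧♧♧?
?♠█♧★♧♧?
?♧♧♢♧♧♧?
?♧♢·♧█♧?
????????

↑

????????
????????
?♠♠♠♢♢♠?
?♧·♧·♠♠?
?♠♠♧★♧♧?
?♠█♧♧♧♧?
?♧♧♢♧♧♧?
?♧♢·♧█♧?

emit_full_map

♠♠♠♢♢♠
♧·♧·♠♠
♠♠♧★♧♧
♠█♧♧♧♧
♧♧♢♧♧♧
♧♢·♧█♧

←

????????
????????
??♠♠♠♢♢♠
??♧·♧·♠♠
??♠♠★♧♧♧
??♠█♧♧♧♧
??♧♧♢♧♧♧
??♧♢·♧█♧

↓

????????
??♠♠♠♢♢♠
??♧·♧·♠♠
??♠♠♧♧♧♧
??♠█★♧♧♧
??♧♧♢♧♧♧
??♧♢·♧█♧
????????

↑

????????
????????
??♠♠♠♢♢♠
??♧·♧·♠♠
??♠♠★♧♧♧
??♠█♧♧♧♧
??♧♧♢♧♧♧
??♧♢·♧█♧

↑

????????
????????
??·♧·♢♠?
??♠♠♠♢♢♠
??♧·★·♠♠
??♠♠♧♧♧♧
??♠█♧♧♧♧
??♧♧♢♧♧♧

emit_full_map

·♧·♢♠?
♠♠♠♢♢♠
♧·★·♠♠
♠♠♧♧♧♧
♠█♧♧♧♧
♧♧♢♧♧♧
♧♢·♧█♧

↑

████████
????????
??♧·♧♧♧?
??·♧·♢♠?
??♠♠★♢♢♠
??♧·♧·♠♠
??♠♠♧♧♧♧
??♠█♧♧♧♧

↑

████████
████████
??♧♧♠♠♧?
??♧·♧♧♧?
??·♧★♢♠?
??♠♠♠♢♢♠
??♧·♧·♠♠
??♠♠♧♧♧♧

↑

████████
████████
████████
??♧♧♠♠♧?
??♧·★♧♧?
??·♧·♢♠?
??♠♠♠♢♢♠
??♧·♧·♠♠

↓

████████
████████
??♧♧♠♠♧?
??♧·♧♧♧?
??·♧★♢♠?
??♠♠♠♢♢♠
??♧·♧·♠♠
??♠♠♧♧♧♧

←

████████
████████
??♠♧♧♠♠♧
??♧♧·♧♧♧
??··★·♢♠
??♠♠♠♠♢♢
??♢♧·♧·♠
???♠♠♧♧♧

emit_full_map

♠♧♧♠♠♧?
♧♧·♧♧♧?
··★·♢♠?
♠♠♠♠♢♢♠
♢♧·♧·♠♠
?♠♠♧♧♧♧
?♠█♧♧♧♧
?♧♧♢♧♧♧
?♧♢·♧█♧


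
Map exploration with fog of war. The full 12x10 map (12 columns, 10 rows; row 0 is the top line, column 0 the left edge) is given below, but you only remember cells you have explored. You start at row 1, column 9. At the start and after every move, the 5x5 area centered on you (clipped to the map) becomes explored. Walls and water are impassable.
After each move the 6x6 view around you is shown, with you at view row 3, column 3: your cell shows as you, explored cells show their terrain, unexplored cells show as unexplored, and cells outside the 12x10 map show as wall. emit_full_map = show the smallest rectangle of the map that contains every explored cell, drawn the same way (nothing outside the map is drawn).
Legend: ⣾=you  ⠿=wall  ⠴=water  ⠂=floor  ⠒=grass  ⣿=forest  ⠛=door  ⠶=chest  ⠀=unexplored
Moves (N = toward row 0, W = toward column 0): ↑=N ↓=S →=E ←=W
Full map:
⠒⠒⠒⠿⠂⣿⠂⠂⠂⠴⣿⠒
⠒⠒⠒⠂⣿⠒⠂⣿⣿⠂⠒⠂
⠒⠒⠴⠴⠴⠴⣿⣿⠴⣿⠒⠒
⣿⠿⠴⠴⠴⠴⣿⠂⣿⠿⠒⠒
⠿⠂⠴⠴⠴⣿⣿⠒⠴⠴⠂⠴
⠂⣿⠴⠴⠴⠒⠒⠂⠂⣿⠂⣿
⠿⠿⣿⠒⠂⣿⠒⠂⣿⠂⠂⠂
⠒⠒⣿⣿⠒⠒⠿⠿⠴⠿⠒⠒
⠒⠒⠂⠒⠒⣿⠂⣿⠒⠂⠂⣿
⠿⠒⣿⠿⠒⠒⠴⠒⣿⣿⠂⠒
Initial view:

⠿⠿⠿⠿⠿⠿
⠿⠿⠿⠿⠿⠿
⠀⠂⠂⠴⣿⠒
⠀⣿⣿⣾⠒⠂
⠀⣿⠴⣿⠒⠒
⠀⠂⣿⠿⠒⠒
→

⠿⠿⠿⠿⠿⠿
⠿⠿⠿⠿⠿⠿
⠂⠂⠴⣿⠒⠿
⣿⣿⠂⣾⠂⠿
⣿⠴⣿⠒⠒⠿
⠂⣿⠿⠒⠒⠿

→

⠿⠿⠿⠿⠿⠿
⠿⠿⠿⠿⠿⠿
⠂⠴⣿⠒⠿⠿
⣿⠂⠒⣾⠿⠿
⠴⣿⠒⠒⠿⠿
⣿⠿⠒⠒⠿⠿

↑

⠿⠿⠿⠿⠿⠿
⠿⠿⠿⠿⠿⠿
⠿⠿⠿⠿⠿⠿
⠂⠴⣿⣾⠿⠿
⣿⠂⠒⠂⠿⠿
⠴⣿⠒⠒⠿⠿

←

⠿⠿⠿⠿⠿⠿
⠿⠿⠿⠿⠿⠿
⠿⠿⠿⠿⠿⠿
⠂⠂⠴⣾⠒⠿
⣿⣿⠂⠒⠂⠿
⣿⠴⣿⠒⠒⠿

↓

⠿⠿⠿⠿⠿⠿
⠿⠿⠿⠿⠿⠿
⠂⠂⠴⣿⠒⠿
⣿⣿⠂⣾⠂⠿
⣿⠴⣿⠒⠒⠿
⠂⣿⠿⠒⠒⠿

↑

⠿⠿⠿⠿⠿⠿
⠿⠿⠿⠿⠿⠿
⠿⠿⠿⠿⠿⠿
⠂⠂⠴⣾⠒⠿
⣿⣿⠂⠒⠂⠿
⣿⠴⣿⠒⠒⠿

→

⠿⠿⠿⠿⠿⠿
⠿⠿⠿⠿⠿⠿
⠿⠿⠿⠿⠿⠿
⠂⠴⣿⣾⠿⠿
⣿⠂⠒⠂⠿⠿
⠴⣿⠒⠒⠿⠿


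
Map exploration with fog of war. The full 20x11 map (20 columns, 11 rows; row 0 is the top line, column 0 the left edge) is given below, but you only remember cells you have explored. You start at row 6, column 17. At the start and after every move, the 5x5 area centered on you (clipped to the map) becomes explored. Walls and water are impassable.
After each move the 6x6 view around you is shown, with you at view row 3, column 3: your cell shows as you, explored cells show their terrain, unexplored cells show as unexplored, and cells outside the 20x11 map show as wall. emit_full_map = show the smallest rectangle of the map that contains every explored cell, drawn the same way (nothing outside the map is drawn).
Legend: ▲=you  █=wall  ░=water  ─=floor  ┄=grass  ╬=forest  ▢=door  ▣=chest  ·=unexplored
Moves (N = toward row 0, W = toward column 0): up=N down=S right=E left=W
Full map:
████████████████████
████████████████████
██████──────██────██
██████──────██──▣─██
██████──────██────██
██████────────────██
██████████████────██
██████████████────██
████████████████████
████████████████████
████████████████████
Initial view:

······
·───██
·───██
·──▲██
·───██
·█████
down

·───██
·───██
·───██
·──▲██
·█████
·█████

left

··───█
·────█
·────█
·──▲─█
·█████
·█████

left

···───
·─────
·█────
·█─▲──
·█████
·█████

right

··───█
─────█
█────█
█──▲─█
██████
██████

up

······
·────█
─────█
█──▲─█
█────█
██████

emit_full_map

·────██
─────██
█──▲─██
█────██
███████
███████

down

·────█
─────█
█────█
█──▲─█
██████
██████

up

······
·────█
─────█
█──▲─█
█────█
██████

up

······
·──▣─█
·────█
───▲─█
█────█
█────█

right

······
──▣─██
────██
───▲██
────██
────██

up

······
·───██
──▣─██
───▲██
────██
────██

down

·───██
──▣─██
────██
───▲██
────██
────██

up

······
·───██
──▣─██
───▲██
────██
────██

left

······
·────█
·──▣─█
·──▲─█
─────█
█────█

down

·────█
·──▣─█
·────█
───▲─█
█────█
█────█

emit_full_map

·────██
·──▣─██
·────██
───▲─██
█────██
█────██
███████
███████


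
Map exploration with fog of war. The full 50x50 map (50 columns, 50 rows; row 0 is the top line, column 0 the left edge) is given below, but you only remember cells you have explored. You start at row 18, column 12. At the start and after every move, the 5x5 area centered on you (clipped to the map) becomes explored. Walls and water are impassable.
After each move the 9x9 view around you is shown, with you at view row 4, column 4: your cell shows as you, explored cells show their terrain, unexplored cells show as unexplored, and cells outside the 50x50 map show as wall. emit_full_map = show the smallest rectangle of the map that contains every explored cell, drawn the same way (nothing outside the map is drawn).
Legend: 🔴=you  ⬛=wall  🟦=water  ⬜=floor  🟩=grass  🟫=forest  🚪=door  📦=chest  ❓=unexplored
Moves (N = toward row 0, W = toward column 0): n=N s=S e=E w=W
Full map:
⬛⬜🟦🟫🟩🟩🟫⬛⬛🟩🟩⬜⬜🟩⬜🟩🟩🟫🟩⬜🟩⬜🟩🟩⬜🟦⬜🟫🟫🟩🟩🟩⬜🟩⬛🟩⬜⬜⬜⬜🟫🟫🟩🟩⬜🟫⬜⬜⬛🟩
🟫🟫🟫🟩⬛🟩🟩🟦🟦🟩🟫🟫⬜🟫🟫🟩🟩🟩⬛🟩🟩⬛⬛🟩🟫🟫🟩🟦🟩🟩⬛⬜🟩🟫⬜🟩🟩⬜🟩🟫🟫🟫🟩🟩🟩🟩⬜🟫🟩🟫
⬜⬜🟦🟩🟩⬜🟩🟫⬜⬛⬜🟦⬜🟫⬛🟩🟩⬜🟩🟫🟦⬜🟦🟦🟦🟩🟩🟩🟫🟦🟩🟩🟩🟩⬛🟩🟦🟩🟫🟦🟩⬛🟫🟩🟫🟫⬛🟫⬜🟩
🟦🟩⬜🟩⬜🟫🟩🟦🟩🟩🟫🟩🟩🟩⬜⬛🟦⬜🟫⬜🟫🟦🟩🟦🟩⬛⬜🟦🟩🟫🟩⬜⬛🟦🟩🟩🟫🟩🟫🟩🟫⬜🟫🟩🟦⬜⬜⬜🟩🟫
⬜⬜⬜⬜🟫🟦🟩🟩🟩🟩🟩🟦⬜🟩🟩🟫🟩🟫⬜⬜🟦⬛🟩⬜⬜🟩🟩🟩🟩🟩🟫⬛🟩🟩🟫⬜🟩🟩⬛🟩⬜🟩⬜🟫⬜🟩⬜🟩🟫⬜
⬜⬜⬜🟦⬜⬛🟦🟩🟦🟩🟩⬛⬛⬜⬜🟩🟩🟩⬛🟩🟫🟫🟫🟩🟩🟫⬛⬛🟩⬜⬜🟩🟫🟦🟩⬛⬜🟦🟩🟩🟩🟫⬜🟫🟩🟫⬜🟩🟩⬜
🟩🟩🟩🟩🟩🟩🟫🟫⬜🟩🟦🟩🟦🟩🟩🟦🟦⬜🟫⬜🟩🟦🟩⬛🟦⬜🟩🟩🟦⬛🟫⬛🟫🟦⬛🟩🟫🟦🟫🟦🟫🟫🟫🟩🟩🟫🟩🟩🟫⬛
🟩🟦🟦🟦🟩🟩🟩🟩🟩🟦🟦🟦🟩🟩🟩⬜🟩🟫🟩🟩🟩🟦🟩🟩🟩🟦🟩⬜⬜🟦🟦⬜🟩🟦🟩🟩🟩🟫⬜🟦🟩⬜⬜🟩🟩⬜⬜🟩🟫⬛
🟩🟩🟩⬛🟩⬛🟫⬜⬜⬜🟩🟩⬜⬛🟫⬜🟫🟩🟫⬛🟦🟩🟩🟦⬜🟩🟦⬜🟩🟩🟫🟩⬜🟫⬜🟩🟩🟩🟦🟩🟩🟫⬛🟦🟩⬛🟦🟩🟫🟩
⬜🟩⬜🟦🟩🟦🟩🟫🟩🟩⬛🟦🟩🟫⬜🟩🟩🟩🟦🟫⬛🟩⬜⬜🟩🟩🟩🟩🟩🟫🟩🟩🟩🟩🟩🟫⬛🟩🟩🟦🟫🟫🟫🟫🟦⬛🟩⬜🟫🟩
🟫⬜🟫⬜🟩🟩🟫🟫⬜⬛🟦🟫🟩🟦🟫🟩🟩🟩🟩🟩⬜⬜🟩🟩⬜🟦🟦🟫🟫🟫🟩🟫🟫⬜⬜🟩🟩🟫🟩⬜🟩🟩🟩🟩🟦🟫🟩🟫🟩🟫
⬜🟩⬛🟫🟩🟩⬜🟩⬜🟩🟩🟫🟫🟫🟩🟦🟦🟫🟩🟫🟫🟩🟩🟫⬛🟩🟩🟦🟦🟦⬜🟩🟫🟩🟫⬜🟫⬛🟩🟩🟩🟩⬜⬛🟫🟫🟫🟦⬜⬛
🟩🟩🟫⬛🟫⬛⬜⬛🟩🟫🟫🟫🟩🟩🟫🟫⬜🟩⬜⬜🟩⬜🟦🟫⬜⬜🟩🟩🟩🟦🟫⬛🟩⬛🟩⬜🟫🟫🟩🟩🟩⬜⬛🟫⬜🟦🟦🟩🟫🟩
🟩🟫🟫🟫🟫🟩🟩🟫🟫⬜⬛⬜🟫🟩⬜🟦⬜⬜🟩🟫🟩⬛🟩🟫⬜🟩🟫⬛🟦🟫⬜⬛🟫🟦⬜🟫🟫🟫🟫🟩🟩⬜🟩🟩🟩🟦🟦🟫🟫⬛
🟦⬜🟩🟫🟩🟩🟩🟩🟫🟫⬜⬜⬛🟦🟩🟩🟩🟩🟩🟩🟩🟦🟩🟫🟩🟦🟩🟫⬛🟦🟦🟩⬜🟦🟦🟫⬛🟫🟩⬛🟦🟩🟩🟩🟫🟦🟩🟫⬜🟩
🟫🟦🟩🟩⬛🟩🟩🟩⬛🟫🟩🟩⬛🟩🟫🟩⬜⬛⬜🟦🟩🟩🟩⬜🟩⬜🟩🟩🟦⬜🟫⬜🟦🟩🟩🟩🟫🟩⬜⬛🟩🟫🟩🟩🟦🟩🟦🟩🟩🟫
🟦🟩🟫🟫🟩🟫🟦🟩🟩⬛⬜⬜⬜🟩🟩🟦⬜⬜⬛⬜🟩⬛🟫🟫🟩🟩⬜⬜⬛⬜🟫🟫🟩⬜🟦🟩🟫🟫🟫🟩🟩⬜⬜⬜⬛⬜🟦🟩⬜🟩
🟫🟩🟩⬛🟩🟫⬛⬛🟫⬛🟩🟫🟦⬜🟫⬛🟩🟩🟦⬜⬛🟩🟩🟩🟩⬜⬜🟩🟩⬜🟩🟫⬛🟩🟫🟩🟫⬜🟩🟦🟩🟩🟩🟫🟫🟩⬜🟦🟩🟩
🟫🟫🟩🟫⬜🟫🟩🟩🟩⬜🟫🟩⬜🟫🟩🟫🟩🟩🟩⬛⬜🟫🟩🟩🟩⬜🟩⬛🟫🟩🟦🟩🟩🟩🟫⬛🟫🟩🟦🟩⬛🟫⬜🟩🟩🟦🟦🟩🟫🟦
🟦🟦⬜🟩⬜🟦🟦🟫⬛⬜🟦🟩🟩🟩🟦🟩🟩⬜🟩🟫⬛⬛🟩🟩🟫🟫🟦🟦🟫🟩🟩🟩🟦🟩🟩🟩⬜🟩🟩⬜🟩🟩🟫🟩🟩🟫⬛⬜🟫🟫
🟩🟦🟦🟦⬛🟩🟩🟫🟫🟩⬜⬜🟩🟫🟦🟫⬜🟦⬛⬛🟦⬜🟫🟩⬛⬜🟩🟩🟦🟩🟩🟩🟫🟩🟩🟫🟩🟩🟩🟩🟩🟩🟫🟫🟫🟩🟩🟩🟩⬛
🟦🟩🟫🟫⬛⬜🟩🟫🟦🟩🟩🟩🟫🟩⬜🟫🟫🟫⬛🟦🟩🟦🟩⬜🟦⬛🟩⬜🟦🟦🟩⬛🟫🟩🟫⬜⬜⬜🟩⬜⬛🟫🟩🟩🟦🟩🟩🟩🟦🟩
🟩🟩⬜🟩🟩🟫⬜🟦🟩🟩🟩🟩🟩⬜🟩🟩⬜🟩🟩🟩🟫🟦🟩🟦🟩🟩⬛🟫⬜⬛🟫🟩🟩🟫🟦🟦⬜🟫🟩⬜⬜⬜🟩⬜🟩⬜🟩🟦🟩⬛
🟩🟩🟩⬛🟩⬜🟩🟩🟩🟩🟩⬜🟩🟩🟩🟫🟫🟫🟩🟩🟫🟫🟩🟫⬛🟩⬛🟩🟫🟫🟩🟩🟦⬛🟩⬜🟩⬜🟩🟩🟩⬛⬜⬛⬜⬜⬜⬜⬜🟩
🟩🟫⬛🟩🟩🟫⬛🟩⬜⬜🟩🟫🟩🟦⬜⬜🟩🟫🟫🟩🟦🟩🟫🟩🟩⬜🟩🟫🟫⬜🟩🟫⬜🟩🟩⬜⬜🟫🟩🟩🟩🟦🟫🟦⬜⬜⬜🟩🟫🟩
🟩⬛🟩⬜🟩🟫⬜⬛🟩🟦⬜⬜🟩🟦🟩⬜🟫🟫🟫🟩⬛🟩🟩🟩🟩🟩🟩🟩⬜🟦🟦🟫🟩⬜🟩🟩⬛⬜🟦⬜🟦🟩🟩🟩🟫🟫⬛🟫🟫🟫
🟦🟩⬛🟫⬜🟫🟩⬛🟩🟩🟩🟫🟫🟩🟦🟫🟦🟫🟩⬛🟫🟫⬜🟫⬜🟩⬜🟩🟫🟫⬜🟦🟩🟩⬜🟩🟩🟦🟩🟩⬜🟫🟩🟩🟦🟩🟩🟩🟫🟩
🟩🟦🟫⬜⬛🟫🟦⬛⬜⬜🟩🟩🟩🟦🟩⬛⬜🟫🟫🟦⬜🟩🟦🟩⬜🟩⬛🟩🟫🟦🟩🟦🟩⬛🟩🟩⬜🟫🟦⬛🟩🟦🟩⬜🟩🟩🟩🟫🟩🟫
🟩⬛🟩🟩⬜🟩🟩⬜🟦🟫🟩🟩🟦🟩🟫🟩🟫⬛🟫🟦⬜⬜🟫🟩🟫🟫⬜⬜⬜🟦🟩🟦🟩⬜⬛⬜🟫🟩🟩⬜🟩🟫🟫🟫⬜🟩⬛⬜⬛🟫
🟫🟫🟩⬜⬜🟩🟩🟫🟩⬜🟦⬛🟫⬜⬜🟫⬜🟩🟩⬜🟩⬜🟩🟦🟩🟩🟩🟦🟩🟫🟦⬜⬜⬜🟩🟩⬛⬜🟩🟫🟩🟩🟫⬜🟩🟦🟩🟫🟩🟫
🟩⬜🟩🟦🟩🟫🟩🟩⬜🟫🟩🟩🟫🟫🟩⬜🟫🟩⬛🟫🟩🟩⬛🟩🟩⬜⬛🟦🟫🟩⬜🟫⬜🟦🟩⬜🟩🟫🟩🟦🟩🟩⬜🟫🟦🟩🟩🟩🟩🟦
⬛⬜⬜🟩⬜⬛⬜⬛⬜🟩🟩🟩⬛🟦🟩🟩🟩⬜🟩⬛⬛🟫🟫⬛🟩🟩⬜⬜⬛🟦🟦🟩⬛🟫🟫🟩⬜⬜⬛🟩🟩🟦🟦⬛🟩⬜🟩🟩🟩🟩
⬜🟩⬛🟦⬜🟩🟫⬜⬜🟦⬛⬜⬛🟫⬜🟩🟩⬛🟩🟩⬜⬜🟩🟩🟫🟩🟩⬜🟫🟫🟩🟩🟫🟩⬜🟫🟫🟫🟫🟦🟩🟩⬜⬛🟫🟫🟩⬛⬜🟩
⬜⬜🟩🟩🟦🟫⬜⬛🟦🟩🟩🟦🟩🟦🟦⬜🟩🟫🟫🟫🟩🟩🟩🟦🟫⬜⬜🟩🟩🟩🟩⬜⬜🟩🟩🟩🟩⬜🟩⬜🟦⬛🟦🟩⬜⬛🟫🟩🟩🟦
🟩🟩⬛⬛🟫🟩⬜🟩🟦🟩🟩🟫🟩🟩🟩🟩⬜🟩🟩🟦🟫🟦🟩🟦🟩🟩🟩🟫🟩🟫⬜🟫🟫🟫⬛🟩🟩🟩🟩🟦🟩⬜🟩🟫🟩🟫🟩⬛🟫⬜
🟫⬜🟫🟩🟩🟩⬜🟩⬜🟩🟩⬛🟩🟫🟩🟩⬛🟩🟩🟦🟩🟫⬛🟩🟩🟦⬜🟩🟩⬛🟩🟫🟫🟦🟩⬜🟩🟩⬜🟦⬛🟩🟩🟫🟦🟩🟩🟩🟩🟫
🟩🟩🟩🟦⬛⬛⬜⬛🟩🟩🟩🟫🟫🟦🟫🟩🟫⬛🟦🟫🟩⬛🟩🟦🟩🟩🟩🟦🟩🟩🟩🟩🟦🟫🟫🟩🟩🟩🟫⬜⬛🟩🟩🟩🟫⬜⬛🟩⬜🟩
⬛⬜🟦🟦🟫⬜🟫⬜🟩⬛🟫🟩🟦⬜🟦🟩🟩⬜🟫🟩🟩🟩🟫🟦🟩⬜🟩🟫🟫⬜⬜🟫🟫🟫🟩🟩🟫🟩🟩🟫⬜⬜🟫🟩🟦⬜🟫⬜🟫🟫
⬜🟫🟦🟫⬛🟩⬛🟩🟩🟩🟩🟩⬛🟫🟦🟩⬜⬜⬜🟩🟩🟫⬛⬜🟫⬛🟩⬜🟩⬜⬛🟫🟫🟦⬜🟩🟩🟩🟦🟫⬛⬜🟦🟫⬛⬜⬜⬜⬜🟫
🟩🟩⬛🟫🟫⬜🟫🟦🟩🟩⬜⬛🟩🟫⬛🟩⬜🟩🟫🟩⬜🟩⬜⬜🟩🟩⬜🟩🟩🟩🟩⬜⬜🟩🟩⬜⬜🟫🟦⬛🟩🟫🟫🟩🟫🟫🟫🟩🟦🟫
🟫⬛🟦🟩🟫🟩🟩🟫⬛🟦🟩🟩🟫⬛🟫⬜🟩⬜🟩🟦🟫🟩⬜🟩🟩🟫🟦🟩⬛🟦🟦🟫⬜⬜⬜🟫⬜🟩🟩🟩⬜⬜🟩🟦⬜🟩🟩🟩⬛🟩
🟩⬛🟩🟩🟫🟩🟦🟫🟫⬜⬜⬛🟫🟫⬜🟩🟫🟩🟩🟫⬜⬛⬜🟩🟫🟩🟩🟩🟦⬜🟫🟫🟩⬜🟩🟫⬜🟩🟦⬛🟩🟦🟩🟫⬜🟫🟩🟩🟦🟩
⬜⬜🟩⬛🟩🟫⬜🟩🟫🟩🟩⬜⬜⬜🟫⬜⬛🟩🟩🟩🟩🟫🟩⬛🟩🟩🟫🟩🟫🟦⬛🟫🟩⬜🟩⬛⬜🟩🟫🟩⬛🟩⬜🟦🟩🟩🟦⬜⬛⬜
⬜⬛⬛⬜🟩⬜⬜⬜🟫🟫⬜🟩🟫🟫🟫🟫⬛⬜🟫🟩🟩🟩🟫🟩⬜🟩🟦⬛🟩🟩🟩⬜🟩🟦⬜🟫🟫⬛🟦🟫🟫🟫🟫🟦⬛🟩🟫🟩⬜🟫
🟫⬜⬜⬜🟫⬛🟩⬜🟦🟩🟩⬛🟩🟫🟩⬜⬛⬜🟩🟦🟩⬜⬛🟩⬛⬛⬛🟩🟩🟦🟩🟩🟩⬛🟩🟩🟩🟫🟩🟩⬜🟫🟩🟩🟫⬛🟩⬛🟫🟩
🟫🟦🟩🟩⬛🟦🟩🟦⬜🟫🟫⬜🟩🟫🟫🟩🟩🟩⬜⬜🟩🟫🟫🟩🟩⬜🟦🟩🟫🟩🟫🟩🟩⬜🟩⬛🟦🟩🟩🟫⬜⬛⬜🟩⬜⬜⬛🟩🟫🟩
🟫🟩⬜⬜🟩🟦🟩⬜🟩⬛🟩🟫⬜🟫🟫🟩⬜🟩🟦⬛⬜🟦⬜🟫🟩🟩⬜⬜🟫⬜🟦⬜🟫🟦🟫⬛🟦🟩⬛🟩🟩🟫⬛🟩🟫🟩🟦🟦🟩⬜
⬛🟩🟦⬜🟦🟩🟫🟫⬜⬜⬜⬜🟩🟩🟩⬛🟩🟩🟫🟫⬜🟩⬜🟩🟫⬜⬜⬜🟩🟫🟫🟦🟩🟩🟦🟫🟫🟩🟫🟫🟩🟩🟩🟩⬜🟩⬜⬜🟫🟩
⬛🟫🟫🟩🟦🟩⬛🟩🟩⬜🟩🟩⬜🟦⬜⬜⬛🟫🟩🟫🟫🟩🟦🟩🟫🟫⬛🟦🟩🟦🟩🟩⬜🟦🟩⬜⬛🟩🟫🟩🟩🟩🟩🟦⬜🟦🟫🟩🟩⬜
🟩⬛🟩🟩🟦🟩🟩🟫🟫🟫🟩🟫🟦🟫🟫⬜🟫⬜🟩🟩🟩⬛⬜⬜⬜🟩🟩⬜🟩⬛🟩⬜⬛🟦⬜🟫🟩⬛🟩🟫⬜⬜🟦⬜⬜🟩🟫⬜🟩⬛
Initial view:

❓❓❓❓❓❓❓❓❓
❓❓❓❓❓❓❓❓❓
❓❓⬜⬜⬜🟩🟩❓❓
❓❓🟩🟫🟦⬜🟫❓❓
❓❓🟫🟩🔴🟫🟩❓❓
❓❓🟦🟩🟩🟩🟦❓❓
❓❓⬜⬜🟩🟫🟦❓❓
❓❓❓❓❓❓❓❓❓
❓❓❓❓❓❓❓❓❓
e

❓❓❓❓❓❓❓❓❓
❓❓❓❓❓❓❓❓❓
❓⬜⬜⬜🟩🟩🟦❓❓
❓🟩🟫🟦⬜🟫⬛❓❓
❓🟫🟩⬜🔴🟩🟫❓❓
❓🟦🟩🟩🟩🟦🟩❓❓
❓⬜⬜🟩🟫🟦🟫❓❓
❓❓❓❓❓❓❓❓❓
❓❓❓❓❓❓❓❓❓

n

❓❓❓❓❓❓❓❓❓
❓❓❓❓❓❓❓❓❓
❓❓🟩⬛🟩🟫🟩❓❓
❓⬜⬜⬜🟩🟩🟦❓❓
❓🟩🟫🟦🔴🟫⬛❓❓
❓🟫🟩⬜🟫🟩🟫❓❓
❓🟦🟩🟩🟩🟦🟩❓❓
❓⬜⬜🟩🟫🟦🟫❓❓
❓❓❓❓❓❓❓❓❓

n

❓❓❓❓❓❓❓❓❓
❓❓❓❓❓❓❓❓❓
❓❓⬜⬛🟦🟩🟩❓❓
❓❓🟩⬛🟩🟫🟩❓❓
❓⬜⬜⬜🔴🟩🟦❓❓
❓🟩🟫🟦⬜🟫⬛❓❓
❓🟫🟩⬜🟫🟩🟫❓❓
❓🟦🟩🟩🟩🟦🟩❓❓
❓⬜⬜🟩🟫🟦🟫❓❓

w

❓❓❓❓❓❓❓❓❓
❓❓❓❓❓❓❓❓❓
❓❓⬜⬜⬛🟦🟩🟩❓
❓❓🟩🟩⬛🟩🟫🟩❓
❓❓⬜⬜🔴🟩🟩🟦❓
❓❓🟩🟫🟦⬜🟫⬛❓
❓❓🟫🟩⬜🟫🟩🟫❓
❓❓🟦🟩🟩🟩🟦🟩❓
❓❓⬜⬜🟩🟫🟦🟫❓

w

❓❓❓❓❓❓❓❓❓
❓❓❓❓❓❓❓❓❓
❓❓🟫⬜⬜⬛🟦🟩🟩
❓❓🟫🟩🟩⬛🟩🟫🟩
❓❓⬛⬜🔴⬜🟩🟩🟦
❓❓⬛🟩🟫🟦⬜🟫⬛
❓❓⬜🟫🟩⬜🟫🟩🟫
❓❓❓🟦🟩🟩🟩🟦🟩
❓❓❓⬜⬜🟩🟫🟦🟫

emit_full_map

🟫⬜⬜⬛🟦🟩🟩
🟫🟩🟩⬛🟩🟫🟩
⬛⬜🔴⬜🟩🟩🟦
⬛🟩🟫🟦⬜🟫⬛
⬜🟫🟩⬜🟫🟩🟫
❓🟦🟩🟩🟩🟦🟩
❓⬜⬜🟩🟫🟦🟫

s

❓❓❓❓❓❓❓❓❓
❓❓🟫⬜⬜⬛🟦🟩🟩
❓❓🟫🟩🟩⬛🟩🟫🟩
❓❓⬛⬜⬜⬜🟩🟩🟦
❓❓⬛🟩🔴🟦⬜🟫⬛
❓❓⬜🟫🟩⬜🟫🟩🟫
❓❓⬜🟦🟩🟩🟩🟦🟩
❓❓❓⬜⬜🟩🟫🟦🟫
❓❓❓❓❓❓❓❓❓

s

❓❓🟫⬜⬜⬛🟦🟩🟩
❓❓🟫🟩🟩⬛🟩🟫🟩
❓❓⬛⬜⬜⬜🟩🟩🟦
❓❓⬛🟩🟫🟦⬜🟫⬛
❓❓⬜🟫🔴⬜🟫🟩🟫
❓❓⬜🟦🟩🟩🟩🟦🟩
❓❓🟩⬜⬜🟩🟫🟦🟫
❓❓❓❓❓❓❓❓❓
❓❓❓❓❓❓❓❓❓

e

❓🟫⬜⬜⬛🟦🟩🟩❓
❓🟫🟩🟩⬛🟩🟫🟩❓
❓⬛⬜⬜⬜🟩🟩🟦❓
❓⬛🟩🟫🟦⬜🟫⬛❓
❓⬜🟫🟩🔴🟫🟩🟫❓
❓⬜🟦🟩🟩🟩🟦🟩❓
❓🟩⬜⬜🟩🟫🟦🟫❓
❓❓❓❓❓❓❓❓❓
❓❓❓❓❓❓❓❓❓

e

🟫⬜⬜⬛🟦🟩🟩❓❓
🟫🟩🟩⬛🟩🟫🟩❓❓
⬛⬜⬜⬜🟩🟩🟦❓❓
⬛🟩🟫🟦⬜🟫⬛❓❓
⬜🟫🟩⬜🔴🟩🟫❓❓
⬜🟦🟩🟩🟩🟦🟩❓❓
🟩⬜⬜🟩🟫🟦🟫❓❓
❓❓❓❓❓❓❓❓❓
❓❓❓❓❓❓❓❓❓

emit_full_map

🟫⬜⬜⬛🟦🟩🟩
🟫🟩🟩⬛🟩🟫🟩
⬛⬜⬜⬜🟩🟩🟦
⬛🟩🟫🟦⬜🟫⬛
⬜🟫🟩⬜🔴🟩🟫
⬜🟦🟩🟩🟩🟦🟩
🟩⬜⬜🟩🟫🟦🟫

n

❓❓❓❓❓❓❓❓❓
🟫⬜⬜⬛🟦🟩🟩❓❓
🟫🟩🟩⬛🟩🟫🟩❓❓
⬛⬜⬜⬜🟩🟩🟦❓❓
⬛🟩🟫🟦🔴🟫⬛❓❓
⬜🟫🟩⬜🟫🟩🟫❓❓
⬜🟦🟩🟩🟩🟦🟩❓❓
🟩⬜⬜🟩🟫🟦🟫❓❓
❓❓❓❓❓❓❓❓❓

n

❓❓❓❓❓❓❓❓❓
❓❓❓❓❓❓❓❓❓
🟫⬜⬜⬛🟦🟩🟩❓❓
🟫🟩🟩⬛🟩🟫🟩❓❓
⬛⬜⬜⬜🔴🟩🟦❓❓
⬛🟩🟫🟦⬜🟫⬛❓❓
⬜🟫🟩⬜🟫🟩🟫❓❓
⬜🟦🟩🟩🟩🟦🟩❓❓
🟩⬜⬜🟩🟫🟦🟫❓❓

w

❓❓❓❓❓❓❓❓❓
❓❓❓❓❓❓❓❓❓
❓🟫⬜⬜⬛🟦🟩🟩❓
❓🟫🟩🟩⬛🟩🟫🟩❓
❓⬛⬜⬜🔴🟩🟩🟦❓
❓⬛🟩🟫🟦⬜🟫⬛❓
❓⬜🟫🟩⬜🟫🟩🟫❓
❓⬜🟦🟩🟩🟩🟦🟩❓
❓🟩⬜⬜🟩🟫🟦🟫❓

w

❓❓❓❓❓❓❓❓❓
❓❓❓❓❓❓❓❓❓
❓❓🟫⬜⬜⬛🟦🟩🟩
❓❓🟫🟩🟩⬛🟩🟫🟩
❓❓⬛⬜🔴⬜🟩🟩🟦
❓❓⬛🟩🟫🟦⬜🟫⬛
❓❓⬜🟫🟩⬜🟫🟩🟫
❓❓⬜🟦🟩🟩🟩🟦🟩
❓❓🟩⬜⬜🟩🟫🟦🟫

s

❓❓❓❓❓❓❓❓❓
❓❓🟫⬜⬜⬛🟦🟩🟩
❓❓🟫🟩🟩⬛🟩🟫🟩
❓❓⬛⬜⬜⬜🟩🟩🟦
❓❓⬛🟩🔴🟦⬜🟫⬛
❓❓⬜🟫🟩⬜🟫🟩🟫
❓❓⬜🟦🟩🟩🟩🟦🟩
❓❓🟩⬜⬜🟩🟫🟦🟫
❓❓❓❓❓❓❓❓❓

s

❓❓🟫⬜⬜⬛🟦🟩🟩
❓❓🟫🟩🟩⬛🟩🟫🟩
❓❓⬛⬜⬜⬜🟩🟩🟦
❓❓⬛🟩🟫🟦⬜🟫⬛
❓❓⬜🟫🔴⬜🟫🟩🟫
❓❓⬜🟦🟩🟩🟩🟦🟩
❓❓🟩⬜⬜🟩🟫🟦🟫
❓❓❓❓❓❓❓❓❓
❓❓❓❓❓❓❓❓❓

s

❓❓🟫🟩🟩⬛🟩🟫🟩
❓❓⬛⬜⬜⬜🟩🟩🟦
❓❓⬛🟩🟫🟦⬜🟫⬛
❓❓⬜🟫🟩⬜🟫🟩🟫
❓❓⬜🟦🔴🟩🟩🟦🟩
❓❓🟩⬜⬜🟩🟫🟦🟫
❓❓🟩🟩🟩🟫🟩❓❓
❓❓❓❓❓❓❓❓❓
❓❓❓❓❓❓❓❓❓

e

❓🟫🟩🟩⬛🟩🟫🟩❓
❓⬛⬜⬜⬜🟩🟩🟦❓
❓⬛🟩🟫🟦⬜🟫⬛❓
❓⬜🟫🟩⬜🟫🟩🟫❓
❓⬜🟦🟩🔴🟩🟦🟩❓
❓🟩⬜⬜🟩🟫🟦🟫❓
❓🟩🟩🟩🟫🟩⬜❓❓
❓❓❓❓❓❓❓❓❓
❓❓❓❓❓❓❓❓❓

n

❓🟫⬜⬜⬛🟦🟩🟩❓
❓🟫🟩🟩⬛🟩🟫🟩❓
❓⬛⬜⬜⬜🟩🟩🟦❓
❓⬛🟩🟫🟦⬜🟫⬛❓
❓⬜🟫🟩🔴🟫🟩🟫❓
❓⬜🟦🟩🟩🟩🟦🟩❓
❓🟩⬜⬜🟩🟫🟦🟫❓
❓🟩🟩🟩🟫🟩⬜❓❓
❓❓❓❓❓❓❓❓❓

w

❓❓🟫⬜⬜⬛🟦🟩🟩
❓❓🟫🟩🟩⬛🟩🟫🟩
❓❓⬛⬜⬜⬜🟩🟩🟦
❓❓⬛🟩🟫🟦⬜🟫⬛
❓❓⬜🟫🔴⬜🟫🟩🟫
❓❓⬜🟦🟩🟩🟩🟦🟩
❓❓🟩⬜⬜🟩🟫🟦🟫
❓❓🟩🟩🟩🟫🟩⬜❓
❓❓❓❓❓❓❓❓❓

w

❓❓❓🟫⬜⬜⬛🟦🟩
❓❓❓🟫🟩🟩⬛🟩🟫
❓❓🟩⬛⬜⬜⬜🟩🟩
❓❓🟫⬛🟩🟫🟦⬜🟫
❓❓🟩⬜🔴🟩⬜🟫🟩
❓❓⬛⬜🟦🟩🟩🟩🟦
❓❓🟫🟩⬜⬜🟩🟫🟦
❓❓❓🟩🟩🟩🟫🟩⬜
❓❓❓❓❓❓❓❓❓

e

❓❓🟫⬜⬜⬛🟦🟩🟩
❓❓🟫🟩🟩⬛🟩🟫🟩
❓🟩⬛⬜⬜⬜🟩🟩🟦
❓🟫⬛🟩🟫🟦⬜🟫⬛
❓🟩⬜🟫🔴⬜🟫🟩🟫
❓⬛⬜🟦🟩🟩🟩🟦🟩
❓🟫🟩⬜⬜🟩🟫🟦🟫
❓❓🟩🟩🟩🟫🟩⬜❓
❓❓❓❓❓❓❓❓❓

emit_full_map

❓🟫⬜⬜⬛🟦🟩🟩
❓🟫🟩🟩⬛🟩🟫🟩
🟩⬛⬜⬜⬜🟩🟩🟦
🟫⬛🟩🟫🟦⬜🟫⬛
🟩⬜🟫🔴⬜🟫🟩🟫
⬛⬜🟦🟩🟩🟩🟦🟩
🟫🟩⬜⬜🟩🟫🟦🟫
❓🟩🟩🟩🟫🟩⬜❓

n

❓❓❓❓❓❓❓❓❓
❓❓🟫⬜⬜⬛🟦🟩🟩
❓❓🟫🟩🟩⬛🟩🟫🟩
❓🟩⬛⬜⬜⬜🟩🟩🟦
❓🟫⬛🟩🔴🟦⬜🟫⬛
❓🟩⬜🟫🟩⬜🟫🟩🟫
❓⬛⬜🟦🟩🟩🟩🟦🟩
❓🟫🟩⬜⬜🟩🟫🟦🟫
❓❓🟩🟩🟩🟫🟩⬜❓

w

❓❓❓❓❓❓❓❓❓
❓❓❓🟫⬜⬜⬛🟦🟩
❓❓⬛🟫🟩🟩⬛🟩🟫
❓❓🟩⬛⬜⬜⬜🟩🟩
❓❓🟫⬛🔴🟫🟦⬜🟫
❓❓🟩⬜🟫🟩⬜🟫🟩
❓❓⬛⬜🟦🟩🟩🟩🟦
❓❓🟫🟩⬜⬜🟩🟫🟦
❓❓❓🟩🟩🟩🟫🟩⬜

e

❓❓❓❓❓❓❓❓❓
❓❓🟫⬜⬜⬛🟦🟩🟩
❓⬛🟫🟩🟩⬛🟩🟫🟩
❓🟩⬛⬜⬜⬜🟩🟩🟦
❓🟫⬛🟩🔴🟦⬜🟫⬛
❓🟩⬜🟫🟩⬜🟫🟩🟫
❓⬛⬜🟦🟩🟩🟩🟦🟩
❓🟫🟩⬜⬜🟩🟫🟦🟫
❓❓🟩🟩🟩🟫🟩⬜❓

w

❓❓❓❓❓❓❓❓❓
❓❓❓🟫⬜⬜⬛🟦🟩
❓❓⬛🟫🟩🟩⬛🟩🟫
❓❓🟩⬛⬜⬜⬜🟩🟩
❓❓🟫⬛🔴🟫🟦⬜🟫
❓❓🟩⬜🟫🟩⬜🟫🟩
❓❓⬛⬜🟦🟩🟩🟩🟦
❓❓🟫🟩⬜⬜🟩🟫🟦
❓❓❓🟩🟩🟩🟫🟩⬜

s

❓❓❓🟫⬜⬜⬛🟦🟩
❓❓⬛🟫🟩🟩⬛🟩🟫
❓❓🟩⬛⬜⬜⬜🟩🟩
❓❓🟫⬛🟩🟫🟦⬜🟫
❓❓🟩⬜🔴🟩⬜🟫🟩
❓❓⬛⬜🟦🟩🟩🟩🟦
❓❓🟫🟩⬜⬜🟩🟫🟦
❓❓❓🟩🟩🟩🟫🟩⬜
❓❓❓❓❓❓❓❓❓

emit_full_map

❓🟫⬜⬜⬛🟦🟩🟩
⬛🟫🟩🟩⬛🟩🟫🟩
🟩⬛⬜⬜⬜🟩🟩🟦
🟫⬛🟩🟫🟦⬜🟫⬛
🟩⬜🔴🟩⬜🟫🟩🟫
⬛⬜🟦🟩🟩🟩🟦🟩
🟫🟩⬜⬜🟩🟫🟦🟫
❓🟩🟩🟩🟫🟩⬜❓
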